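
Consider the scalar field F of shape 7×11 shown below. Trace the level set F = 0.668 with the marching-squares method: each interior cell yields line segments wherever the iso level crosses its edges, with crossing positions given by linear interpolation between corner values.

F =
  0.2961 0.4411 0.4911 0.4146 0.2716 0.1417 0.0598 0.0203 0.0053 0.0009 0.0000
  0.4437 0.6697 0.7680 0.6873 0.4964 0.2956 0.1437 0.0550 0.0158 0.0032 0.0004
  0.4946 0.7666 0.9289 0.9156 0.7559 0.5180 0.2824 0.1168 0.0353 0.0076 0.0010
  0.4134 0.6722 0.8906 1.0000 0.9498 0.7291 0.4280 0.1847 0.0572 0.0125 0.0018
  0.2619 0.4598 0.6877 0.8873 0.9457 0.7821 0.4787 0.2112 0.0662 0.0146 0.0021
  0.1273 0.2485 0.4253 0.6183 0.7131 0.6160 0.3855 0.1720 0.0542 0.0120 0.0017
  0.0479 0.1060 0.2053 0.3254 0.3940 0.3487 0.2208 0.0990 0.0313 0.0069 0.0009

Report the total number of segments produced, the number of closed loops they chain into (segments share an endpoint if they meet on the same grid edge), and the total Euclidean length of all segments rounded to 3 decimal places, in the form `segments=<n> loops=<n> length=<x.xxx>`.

cell (0,0): code 0100 → (0.993,1.000)–(1.000,0.992)
cell (0,1): code 1100 → (0.639,2.000)–(0.993,1.000)
cell (0,2): code 1100 → (0.929,3.000)–(0.639,2.000)
cell (0,3): code 1000 → (1.000,3.101)–(0.929,3.000)
cell (1,0): code 0110 → (1.000,0.992)–(2.000,0.638)
cell (1,3): code 1101 → (1.661,4.000)–(1.000,3.101)
cell (1,4): code 1000 → (2.000,4.369)–(1.661,4.000)
cell (2,0): code 0110 → (2.000,0.638)–(3.000,0.984)
cell (2,4): code 1101 → (2.711,5.000)–(2.000,4.369)
cell (2,5): code 1000 → (3.000,5.203)–(2.711,5.000)
cell (3,0): code 0010 → (3.000,0.984)–(3.020,1.000)
cell (3,1): code 0111 → (3.020,1.000)–(4.000,1.914)
cell (3,5): code 1001 → (4.000,5.376)–(3.000,5.203)
cell (4,1): code 0010 → (4.000,1.914)–(4.075,2.000)
cell (4,2): code 0011 → (4.075,2.000)–(4.815,3.000)
cell (4,3): code 0111 → (4.815,3.000)–(5.000,3.524)
cell (4,4): code 1011 → (5.000,4.464)–(4.687,5.000)
cell (4,5): code 0001 → (4.687,5.000)–(4.000,5.376)
cell (5,3): code 0010 → (5.000,3.524)–(5.141,4.000)
cell (5,4): code 0001 → (5.141,4.000)–(5.000,4.464)
total: 20 segments, chained into 1 closed loop(s), length Σ = 13.956167

segments=20 loops=1 length=13.956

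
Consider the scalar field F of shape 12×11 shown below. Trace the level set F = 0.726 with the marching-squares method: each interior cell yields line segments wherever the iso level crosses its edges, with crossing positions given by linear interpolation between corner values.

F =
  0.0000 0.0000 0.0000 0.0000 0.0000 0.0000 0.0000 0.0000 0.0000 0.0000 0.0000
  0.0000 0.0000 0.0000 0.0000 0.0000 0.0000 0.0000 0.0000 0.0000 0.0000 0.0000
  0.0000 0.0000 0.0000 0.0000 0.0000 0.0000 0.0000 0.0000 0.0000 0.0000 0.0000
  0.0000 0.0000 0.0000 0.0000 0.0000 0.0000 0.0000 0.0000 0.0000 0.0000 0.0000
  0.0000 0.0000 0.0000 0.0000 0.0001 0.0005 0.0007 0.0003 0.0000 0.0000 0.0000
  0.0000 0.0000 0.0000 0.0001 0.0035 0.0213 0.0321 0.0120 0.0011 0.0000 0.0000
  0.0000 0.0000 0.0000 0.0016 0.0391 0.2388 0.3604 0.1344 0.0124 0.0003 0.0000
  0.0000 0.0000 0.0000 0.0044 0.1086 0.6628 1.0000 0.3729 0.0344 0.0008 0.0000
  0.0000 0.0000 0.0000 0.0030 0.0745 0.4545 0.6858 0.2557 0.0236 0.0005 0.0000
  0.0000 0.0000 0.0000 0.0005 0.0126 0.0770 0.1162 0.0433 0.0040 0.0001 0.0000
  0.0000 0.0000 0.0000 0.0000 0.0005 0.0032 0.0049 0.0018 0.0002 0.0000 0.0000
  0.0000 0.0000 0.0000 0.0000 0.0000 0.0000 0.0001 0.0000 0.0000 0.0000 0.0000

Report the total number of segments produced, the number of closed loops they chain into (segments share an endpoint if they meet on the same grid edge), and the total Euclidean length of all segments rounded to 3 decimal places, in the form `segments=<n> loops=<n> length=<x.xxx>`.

cell (6,5): code 0100 → (6.572,6.000)–(7.000,5.187)
cell (6,6): code 1000 → (7.000,6.437)–(6.572,6.000)
cell (7,5): code 0010 → (7.000,5.187)–(7.872,6.000)
cell (7,6): code 0001 → (7.872,6.000)–(7.000,6.437)
total: 4 segments, chained into 1 closed loop(s), length Σ = 3.697840

segments=4 loops=1 length=3.698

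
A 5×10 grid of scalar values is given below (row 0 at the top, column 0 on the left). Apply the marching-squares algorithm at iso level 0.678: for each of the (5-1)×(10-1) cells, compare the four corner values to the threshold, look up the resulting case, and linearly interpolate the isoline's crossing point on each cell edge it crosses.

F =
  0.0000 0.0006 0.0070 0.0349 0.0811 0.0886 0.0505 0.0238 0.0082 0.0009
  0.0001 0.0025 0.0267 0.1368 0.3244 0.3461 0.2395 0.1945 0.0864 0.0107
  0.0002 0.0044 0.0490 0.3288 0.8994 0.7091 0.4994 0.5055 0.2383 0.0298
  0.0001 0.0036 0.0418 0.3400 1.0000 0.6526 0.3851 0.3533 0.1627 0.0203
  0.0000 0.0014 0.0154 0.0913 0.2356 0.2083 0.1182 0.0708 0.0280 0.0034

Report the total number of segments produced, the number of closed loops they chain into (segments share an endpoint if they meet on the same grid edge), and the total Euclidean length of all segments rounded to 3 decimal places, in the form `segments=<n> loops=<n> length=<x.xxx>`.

cell (1,3): code 0100 → (1.615,4.000)–(2.000,3.612)
cell (1,4): code 1100 → (1.914,5.000)–(1.615,4.000)
cell (1,5): code 1000 → (2.000,5.148)–(1.914,5.000)
cell (2,3): code 0110 → (2.000,3.612)–(3.000,3.512)
cell (2,4): code 1011 → (3.000,4.927)–(2.550,5.000)
cell (2,5): code 0001 → (2.550,5.000)–(2.000,5.148)
cell (3,3): code 0010 → (3.000,3.512)–(3.421,4.000)
cell (3,4): code 0001 → (3.421,4.000)–(3.000,4.927)
total: 8 segments, chained into 1 closed loop(s), length Σ = 5.454962

segments=8 loops=1 length=5.455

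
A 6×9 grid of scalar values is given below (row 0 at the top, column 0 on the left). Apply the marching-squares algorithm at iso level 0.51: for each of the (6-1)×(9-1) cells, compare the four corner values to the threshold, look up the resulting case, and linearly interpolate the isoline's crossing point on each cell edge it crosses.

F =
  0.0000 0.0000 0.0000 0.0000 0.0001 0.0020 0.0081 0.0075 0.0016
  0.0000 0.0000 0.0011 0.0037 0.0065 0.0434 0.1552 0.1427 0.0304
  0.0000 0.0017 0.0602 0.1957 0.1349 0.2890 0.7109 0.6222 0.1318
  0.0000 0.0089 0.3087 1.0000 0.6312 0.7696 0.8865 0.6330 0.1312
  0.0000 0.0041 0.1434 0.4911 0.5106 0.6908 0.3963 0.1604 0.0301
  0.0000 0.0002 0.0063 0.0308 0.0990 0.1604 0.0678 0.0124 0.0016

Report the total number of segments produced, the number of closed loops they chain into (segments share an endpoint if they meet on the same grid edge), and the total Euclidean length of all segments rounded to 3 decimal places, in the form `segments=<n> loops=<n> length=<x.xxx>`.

cell (1,5): code 0100 → (1.638,6.000)–(2.000,5.524)
cell (1,6): code 1100 → (1.766,7.000)–(1.638,6.000)
cell (1,7): code 1000 → (2.000,7.229)–(1.766,7.000)
cell (2,2): code 0100 → (2.391,3.000)–(3.000,2.291)
cell (2,3): code 1100 → (2.756,4.000)–(2.391,3.000)
cell (2,4): code 1100 → (2.460,5.000)–(2.756,4.000)
cell (2,5): code 1110 → (2.000,5.524)–(2.460,5.000)
cell (2,7): code 1001 → (3.000,7.245)–(2.000,7.229)
cell (3,2): code 0010 → (3.000,2.291)–(3.963,3.000)
cell (3,3): code 0111 → (3.963,3.000)–(4.000,3.969)
cell (3,5): code 1011 → (4.000,5.614)–(3.768,6.000)
cell (3,6): code 0011 → (3.768,6.000)–(3.260,7.000)
cell (3,7): code 0001 → (3.260,7.000)–(3.000,7.245)
cell (4,3): code 0010 → (4.000,3.969)–(4.001,4.000)
cell (4,4): code 0011 → (4.001,4.000)–(4.341,5.000)
cell (4,5): code 0001 → (4.341,5.000)–(4.000,5.614)
total: 16 segments, chained into 1 closed loop(s), length Σ = 12.556506

segments=16 loops=1 length=12.557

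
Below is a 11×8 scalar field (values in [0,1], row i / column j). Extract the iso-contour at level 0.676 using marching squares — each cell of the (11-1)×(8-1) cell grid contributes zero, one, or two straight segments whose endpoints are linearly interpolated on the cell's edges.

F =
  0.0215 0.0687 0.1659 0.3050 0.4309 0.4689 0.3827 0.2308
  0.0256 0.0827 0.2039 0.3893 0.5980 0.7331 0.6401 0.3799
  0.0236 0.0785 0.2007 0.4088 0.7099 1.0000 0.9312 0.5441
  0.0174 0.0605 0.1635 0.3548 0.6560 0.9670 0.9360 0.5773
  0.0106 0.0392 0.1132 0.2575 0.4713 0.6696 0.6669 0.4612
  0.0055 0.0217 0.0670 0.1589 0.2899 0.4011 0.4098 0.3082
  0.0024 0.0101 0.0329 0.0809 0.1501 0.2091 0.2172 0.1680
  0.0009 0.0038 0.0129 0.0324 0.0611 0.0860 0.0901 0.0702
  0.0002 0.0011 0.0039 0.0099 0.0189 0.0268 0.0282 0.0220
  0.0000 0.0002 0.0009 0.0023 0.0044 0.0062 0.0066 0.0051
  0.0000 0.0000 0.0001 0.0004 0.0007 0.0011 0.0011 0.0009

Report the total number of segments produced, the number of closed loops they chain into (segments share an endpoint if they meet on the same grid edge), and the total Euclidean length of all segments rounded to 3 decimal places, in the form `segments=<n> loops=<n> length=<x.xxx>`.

cell (0,4): code 0100 → (0.784,5.000)–(1.000,4.577)
cell (0,5): code 1000 → (1.000,5.614)–(0.784,5.000)
cell (1,3): code 0100 → (1.697,4.000)–(2.000,3.887)
cell (1,4): code 1110 → (1.000,4.577)–(1.697,4.000)
cell (1,5): code 1101 → (1.123,6.000)–(1.000,5.614)
cell (1,6): code 1000 → (2.000,6.659)–(1.123,6.000)
cell (2,3): code 0010 → (2.000,3.887)–(2.629,4.000)
cell (2,4): code 0111 → (2.629,4.000)–(3.000,4.064)
cell (2,6): code 1001 → (3.000,6.725)–(2.000,6.659)
cell (3,4): code 0010 → (3.000,4.064)–(3.978,5.000)
cell (3,5): code 0011 → (3.978,5.000)–(3.966,6.000)
cell (3,6): code 0001 → (3.966,6.000)–(3.000,6.725)
total: 12 segments, chained into 1 closed loop(s), length Σ = 9.435512

segments=12 loops=1 length=9.436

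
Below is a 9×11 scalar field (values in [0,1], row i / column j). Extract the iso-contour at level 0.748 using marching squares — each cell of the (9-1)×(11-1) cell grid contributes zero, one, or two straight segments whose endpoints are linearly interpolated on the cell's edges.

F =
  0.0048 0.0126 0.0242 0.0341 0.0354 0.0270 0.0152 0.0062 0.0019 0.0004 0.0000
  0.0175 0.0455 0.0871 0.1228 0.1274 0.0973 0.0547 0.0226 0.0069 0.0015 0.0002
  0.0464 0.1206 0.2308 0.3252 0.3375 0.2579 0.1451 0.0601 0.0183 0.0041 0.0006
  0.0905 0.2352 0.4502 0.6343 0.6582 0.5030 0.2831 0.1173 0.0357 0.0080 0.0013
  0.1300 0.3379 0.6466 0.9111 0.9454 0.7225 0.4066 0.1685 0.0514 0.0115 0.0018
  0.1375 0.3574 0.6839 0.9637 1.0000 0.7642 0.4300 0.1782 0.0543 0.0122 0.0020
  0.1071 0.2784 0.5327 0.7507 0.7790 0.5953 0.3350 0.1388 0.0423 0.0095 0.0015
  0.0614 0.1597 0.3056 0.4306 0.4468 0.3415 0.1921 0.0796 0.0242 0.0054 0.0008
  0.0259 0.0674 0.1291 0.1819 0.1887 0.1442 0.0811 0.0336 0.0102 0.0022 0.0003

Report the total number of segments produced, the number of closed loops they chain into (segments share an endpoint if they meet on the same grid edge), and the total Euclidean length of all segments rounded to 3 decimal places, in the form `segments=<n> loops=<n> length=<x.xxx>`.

segments=12 loops=1 length=8.806

cell (3,2): code 0100 → (3.411,3.000)–(4.000,2.383)
cell (3,3): code 1100 → (3.313,4.000)–(3.411,3.000)
cell (3,4): code 1000 → (4.000,4.886)–(3.313,4.000)
cell (4,2): code 0110 → (4.000,2.383)–(5.000,2.229)
cell (4,4): code 1101 → (4.612,5.000)–(4.000,4.886)
cell (4,5): code 1000 → (5.000,5.048)–(4.612,5.000)
cell (5,2): code 0110 → (5.000,2.229)–(6.000,2.988)
cell (5,4): code 1011 → (6.000,4.169)–(5.096,5.000)
cell (5,5): code 0001 → (5.096,5.000)–(5.000,5.048)
cell (6,2): code 0010 → (6.000,2.988)–(6.008,3.000)
cell (6,3): code 0011 → (6.008,3.000)–(6.093,4.000)
cell (6,4): code 0001 → (6.093,4.000)–(6.000,4.169)
total: 12 segments, chained into 1 closed loop(s), length Σ = 8.806339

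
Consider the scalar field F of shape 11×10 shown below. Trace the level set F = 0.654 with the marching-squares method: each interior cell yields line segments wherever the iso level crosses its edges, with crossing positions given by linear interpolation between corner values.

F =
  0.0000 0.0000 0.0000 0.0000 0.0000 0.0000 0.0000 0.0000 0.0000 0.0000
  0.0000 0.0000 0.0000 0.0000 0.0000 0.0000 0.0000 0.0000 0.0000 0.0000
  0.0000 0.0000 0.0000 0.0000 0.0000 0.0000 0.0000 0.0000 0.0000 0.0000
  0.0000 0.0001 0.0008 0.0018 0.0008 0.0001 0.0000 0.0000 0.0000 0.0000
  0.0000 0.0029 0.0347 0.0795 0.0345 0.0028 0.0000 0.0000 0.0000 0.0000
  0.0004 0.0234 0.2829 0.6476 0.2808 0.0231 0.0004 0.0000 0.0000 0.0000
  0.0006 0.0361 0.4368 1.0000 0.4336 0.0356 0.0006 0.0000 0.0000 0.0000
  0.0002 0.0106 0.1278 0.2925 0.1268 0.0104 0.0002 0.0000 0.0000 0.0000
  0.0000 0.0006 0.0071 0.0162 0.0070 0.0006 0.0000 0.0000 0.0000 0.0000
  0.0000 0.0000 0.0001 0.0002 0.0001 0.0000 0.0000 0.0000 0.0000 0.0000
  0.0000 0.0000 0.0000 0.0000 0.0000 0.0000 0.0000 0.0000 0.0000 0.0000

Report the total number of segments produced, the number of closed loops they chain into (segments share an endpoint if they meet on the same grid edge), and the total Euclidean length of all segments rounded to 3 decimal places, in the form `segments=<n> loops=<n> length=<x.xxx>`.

segments=4 loops=1 length=3.882

cell (5,2): code 0100 → (5.018,3.000)–(6.000,2.386)
cell (5,3): code 1000 → (6.000,3.611)–(5.018,3.000)
cell (6,2): code 0010 → (6.000,2.386)–(6.489,3.000)
cell (6,3): code 0001 → (6.489,3.000)–(6.000,3.611)
total: 4 segments, chained into 1 closed loop(s), length Σ = 3.882314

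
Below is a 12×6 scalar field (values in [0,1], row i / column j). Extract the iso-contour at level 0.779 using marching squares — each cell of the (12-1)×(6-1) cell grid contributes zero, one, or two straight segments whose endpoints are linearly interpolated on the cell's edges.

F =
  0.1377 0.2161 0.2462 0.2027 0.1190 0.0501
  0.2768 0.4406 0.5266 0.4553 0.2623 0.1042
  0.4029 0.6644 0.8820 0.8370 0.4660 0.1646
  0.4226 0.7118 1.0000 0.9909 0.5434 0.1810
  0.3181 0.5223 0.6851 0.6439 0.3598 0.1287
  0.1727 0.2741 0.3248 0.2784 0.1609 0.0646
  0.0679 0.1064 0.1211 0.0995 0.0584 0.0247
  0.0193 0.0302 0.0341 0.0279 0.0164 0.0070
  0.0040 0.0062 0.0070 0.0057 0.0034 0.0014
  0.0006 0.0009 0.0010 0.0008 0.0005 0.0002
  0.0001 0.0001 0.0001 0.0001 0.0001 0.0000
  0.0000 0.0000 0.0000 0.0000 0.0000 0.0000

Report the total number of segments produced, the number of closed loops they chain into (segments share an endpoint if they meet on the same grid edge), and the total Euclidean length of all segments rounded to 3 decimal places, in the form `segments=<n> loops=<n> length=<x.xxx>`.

segments=8 loops=1 length=6.690

cell (1,1): code 0100 → (1.710,2.000)–(2.000,1.527)
cell (1,2): code 1100 → (1.848,3.000)–(1.710,2.000)
cell (1,3): code 1000 → (2.000,3.156)–(1.848,3.000)
cell (2,1): code 0110 → (2.000,1.527)–(3.000,1.233)
cell (2,3): code 1001 → (3.000,3.474)–(2.000,3.156)
cell (3,1): code 0010 → (3.000,1.233)–(3.702,2.000)
cell (3,2): code 0011 → (3.702,2.000)–(3.611,3.000)
cell (3,3): code 0001 → (3.611,3.000)–(3.000,3.474)
total: 8 segments, chained into 1 closed loop(s), length Σ = 6.690156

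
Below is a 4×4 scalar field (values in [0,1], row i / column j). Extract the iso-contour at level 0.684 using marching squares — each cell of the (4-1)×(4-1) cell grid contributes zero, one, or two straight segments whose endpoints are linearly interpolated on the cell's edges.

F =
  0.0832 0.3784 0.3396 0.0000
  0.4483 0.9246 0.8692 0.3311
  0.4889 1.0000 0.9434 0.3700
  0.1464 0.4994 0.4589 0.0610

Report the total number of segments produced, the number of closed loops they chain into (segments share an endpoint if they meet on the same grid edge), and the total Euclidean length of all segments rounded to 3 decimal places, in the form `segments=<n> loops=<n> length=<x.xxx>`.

segments=8 loops=1 length=6.766

cell (0,0): code 0100 → (0.560,1.000)–(1.000,0.495)
cell (0,1): code 1100 → (0.650,2.000)–(0.560,1.000)
cell (0,2): code 1000 → (1.000,2.344)–(0.650,2.000)
cell (1,0): code 0110 → (1.000,0.495)–(2.000,0.382)
cell (1,2): code 1001 → (2.000,2.452)–(1.000,2.344)
cell (2,0): code 0010 → (2.000,0.382)–(2.631,1.000)
cell (2,1): code 0011 → (2.631,1.000)–(2.535,2.000)
cell (2,2): code 0001 → (2.535,2.000)–(2.000,2.452)
total: 8 segments, chained into 1 closed loop(s), length Σ = 6.766323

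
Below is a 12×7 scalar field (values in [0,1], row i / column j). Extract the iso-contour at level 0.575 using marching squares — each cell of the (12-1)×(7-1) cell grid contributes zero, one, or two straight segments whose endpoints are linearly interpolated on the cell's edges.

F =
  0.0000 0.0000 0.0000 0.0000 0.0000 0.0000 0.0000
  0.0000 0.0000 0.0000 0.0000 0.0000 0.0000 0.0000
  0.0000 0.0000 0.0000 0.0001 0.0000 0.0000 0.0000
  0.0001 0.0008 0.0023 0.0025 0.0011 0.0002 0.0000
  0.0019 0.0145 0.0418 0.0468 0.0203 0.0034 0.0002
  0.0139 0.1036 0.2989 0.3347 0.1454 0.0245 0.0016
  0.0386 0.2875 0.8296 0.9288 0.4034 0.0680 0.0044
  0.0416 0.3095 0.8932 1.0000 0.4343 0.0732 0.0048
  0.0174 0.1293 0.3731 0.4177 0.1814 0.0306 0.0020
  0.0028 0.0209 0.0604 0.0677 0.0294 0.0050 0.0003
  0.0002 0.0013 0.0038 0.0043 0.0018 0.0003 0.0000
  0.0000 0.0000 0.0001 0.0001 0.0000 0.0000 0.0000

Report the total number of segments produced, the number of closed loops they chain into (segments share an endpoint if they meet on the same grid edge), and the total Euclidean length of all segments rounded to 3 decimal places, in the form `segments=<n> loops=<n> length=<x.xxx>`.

cell (5,1): code 0100 → (5.520,2.000)–(6.000,1.530)
cell (5,2): code 1100 → (5.404,3.000)–(5.520,2.000)
cell (5,3): code 1000 → (6.000,3.673)–(5.404,3.000)
cell (6,1): code 0110 → (6.000,1.530)–(7.000,1.455)
cell (6,3): code 1001 → (7.000,3.751)–(6.000,3.673)
cell (7,1): code 0010 → (7.000,1.455)–(7.612,2.000)
cell (7,2): code 0011 → (7.612,2.000)–(7.730,3.000)
cell (7,3): code 0001 → (7.730,3.000)–(7.000,3.751)
total: 8 segments, chained into 1 closed loop(s), length Σ = 7.456690

segments=8 loops=1 length=7.457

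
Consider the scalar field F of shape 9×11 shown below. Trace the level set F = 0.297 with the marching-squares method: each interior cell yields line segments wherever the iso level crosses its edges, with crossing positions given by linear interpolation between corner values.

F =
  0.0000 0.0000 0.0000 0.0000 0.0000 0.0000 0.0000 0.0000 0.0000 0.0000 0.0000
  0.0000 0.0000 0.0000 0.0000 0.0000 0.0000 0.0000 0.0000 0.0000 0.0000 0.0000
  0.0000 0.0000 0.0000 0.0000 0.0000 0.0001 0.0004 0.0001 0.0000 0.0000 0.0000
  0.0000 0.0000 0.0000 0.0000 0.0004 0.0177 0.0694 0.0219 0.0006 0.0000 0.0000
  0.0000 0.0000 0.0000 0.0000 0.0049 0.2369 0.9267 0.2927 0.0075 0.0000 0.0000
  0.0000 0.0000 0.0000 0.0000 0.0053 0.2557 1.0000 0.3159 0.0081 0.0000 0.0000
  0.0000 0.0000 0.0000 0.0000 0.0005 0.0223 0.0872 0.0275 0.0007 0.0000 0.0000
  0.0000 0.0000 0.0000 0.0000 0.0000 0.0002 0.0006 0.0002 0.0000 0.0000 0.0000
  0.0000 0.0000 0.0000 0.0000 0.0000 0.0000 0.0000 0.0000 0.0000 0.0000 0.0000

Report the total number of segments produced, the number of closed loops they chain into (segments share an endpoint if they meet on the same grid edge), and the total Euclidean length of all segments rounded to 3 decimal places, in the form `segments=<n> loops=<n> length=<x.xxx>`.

segments=8 loops=1 length=6.942

cell (3,5): code 0100 → (3.265,6.000)–(4.000,5.087)
cell (3,6): code 1000 → (4.000,6.993)–(3.265,6.000)
cell (4,5): code 0110 → (4.000,5.087)–(5.000,5.055)
cell (4,6): code 1101 → (4.185,7.000)–(4.000,6.993)
cell (4,7): code 1000 → (5.000,7.061)–(4.185,7.000)
cell (5,5): code 0010 → (5.000,5.055)–(5.770,6.000)
cell (5,6): code 0011 → (5.770,6.000)–(5.066,7.000)
cell (5,7): code 0001 → (5.066,7.000)–(5.000,7.061)
total: 8 segments, chained into 1 closed loop(s), length Σ = 6.941759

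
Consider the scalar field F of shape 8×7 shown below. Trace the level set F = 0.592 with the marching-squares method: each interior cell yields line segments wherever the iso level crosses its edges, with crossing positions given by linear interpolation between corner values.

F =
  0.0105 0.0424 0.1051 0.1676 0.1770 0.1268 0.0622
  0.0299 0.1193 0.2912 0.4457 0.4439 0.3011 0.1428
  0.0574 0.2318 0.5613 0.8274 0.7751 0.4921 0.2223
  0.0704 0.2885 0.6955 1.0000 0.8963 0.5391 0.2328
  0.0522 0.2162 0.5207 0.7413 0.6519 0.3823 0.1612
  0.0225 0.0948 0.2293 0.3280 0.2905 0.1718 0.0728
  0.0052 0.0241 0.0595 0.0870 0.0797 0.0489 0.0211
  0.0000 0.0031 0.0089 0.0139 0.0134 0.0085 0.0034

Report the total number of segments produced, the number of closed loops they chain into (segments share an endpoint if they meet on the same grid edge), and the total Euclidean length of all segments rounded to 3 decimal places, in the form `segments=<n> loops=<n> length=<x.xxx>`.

segments=12 loops=1 length=9.430

cell (1,2): code 0100 → (1.383,3.000)–(2.000,2.115)
cell (1,3): code 1100 → (1.447,4.000)–(1.383,3.000)
cell (1,4): code 1000 → (2.000,4.647)–(1.447,4.000)
cell (2,1): code 0100 → (2.229,2.000)–(3.000,1.746)
cell (2,2): code 1110 → (2.000,2.115)–(2.229,2.000)
cell (2,4): code 1001 → (3.000,4.852)–(2.000,4.647)
cell (3,1): code 0010 → (3.000,1.746)–(3.592,2.000)
cell (3,2): code 0111 → (3.592,2.000)–(4.000,2.323)
cell (3,4): code 1001 → (4.000,4.222)–(3.000,4.852)
cell (4,2): code 0010 → (4.000,2.323)–(4.361,3.000)
cell (4,3): code 0011 → (4.361,3.000)–(4.166,4.000)
cell (4,4): code 0001 → (4.166,4.000)–(4.000,4.222)
total: 12 segments, chained into 1 closed loop(s), length Σ = 9.430378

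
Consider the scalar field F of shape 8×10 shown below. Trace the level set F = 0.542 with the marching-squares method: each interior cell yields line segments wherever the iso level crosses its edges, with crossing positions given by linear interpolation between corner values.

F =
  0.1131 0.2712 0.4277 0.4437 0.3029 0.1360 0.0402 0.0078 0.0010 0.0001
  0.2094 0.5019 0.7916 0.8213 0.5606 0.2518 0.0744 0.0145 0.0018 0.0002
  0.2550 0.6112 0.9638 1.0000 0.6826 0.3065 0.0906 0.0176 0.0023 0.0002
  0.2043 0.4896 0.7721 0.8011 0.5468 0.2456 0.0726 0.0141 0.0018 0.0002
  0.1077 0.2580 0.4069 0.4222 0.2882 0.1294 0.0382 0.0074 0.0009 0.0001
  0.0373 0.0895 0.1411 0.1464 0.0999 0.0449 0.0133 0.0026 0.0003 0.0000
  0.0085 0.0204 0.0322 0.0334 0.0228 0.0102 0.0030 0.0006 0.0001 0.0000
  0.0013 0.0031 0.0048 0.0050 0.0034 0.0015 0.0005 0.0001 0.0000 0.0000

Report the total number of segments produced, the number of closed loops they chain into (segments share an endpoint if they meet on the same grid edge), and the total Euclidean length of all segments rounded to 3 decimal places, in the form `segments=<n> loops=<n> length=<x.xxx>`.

cell (0,1): code 0100 → (0.314,2.000)–(1.000,1.138)
cell (0,2): code 1100 → (0.260,3.000)–(0.314,2.000)
cell (0,3): code 1100 → (0.928,4.000)–(0.260,3.000)
cell (0,4): code 1000 → (1.000,4.060)–(0.928,4.000)
cell (1,0): code 0100 → (1.367,1.000)–(2.000,0.806)
cell (1,1): code 1110 → (1.000,1.138)–(1.367,1.000)
cell (1,4): code 1001 → (2.000,4.374)–(1.000,4.060)
cell (2,0): code 0010 → (2.000,0.806)–(2.569,1.000)
cell (2,1): code 0111 → (2.569,1.000)–(3.000,1.185)
cell (2,4): code 1001 → (3.000,4.016)–(2.000,4.374)
cell (3,1): code 0010 → (3.000,1.185)–(3.630,2.000)
cell (3,2): code 0011 → (3.630,2.000)–(3.684,3.000)
cell (3,3): code 0011 → (3.684,3.000)–(3.019,4.000)
cell (3,4): code 0001 → (3.019,4.000)–(3.000,4.016)
total: 14 segments, chained into 1 closed loop(s), length Σ = 10.890760

segments=14 loops=1 length=10.891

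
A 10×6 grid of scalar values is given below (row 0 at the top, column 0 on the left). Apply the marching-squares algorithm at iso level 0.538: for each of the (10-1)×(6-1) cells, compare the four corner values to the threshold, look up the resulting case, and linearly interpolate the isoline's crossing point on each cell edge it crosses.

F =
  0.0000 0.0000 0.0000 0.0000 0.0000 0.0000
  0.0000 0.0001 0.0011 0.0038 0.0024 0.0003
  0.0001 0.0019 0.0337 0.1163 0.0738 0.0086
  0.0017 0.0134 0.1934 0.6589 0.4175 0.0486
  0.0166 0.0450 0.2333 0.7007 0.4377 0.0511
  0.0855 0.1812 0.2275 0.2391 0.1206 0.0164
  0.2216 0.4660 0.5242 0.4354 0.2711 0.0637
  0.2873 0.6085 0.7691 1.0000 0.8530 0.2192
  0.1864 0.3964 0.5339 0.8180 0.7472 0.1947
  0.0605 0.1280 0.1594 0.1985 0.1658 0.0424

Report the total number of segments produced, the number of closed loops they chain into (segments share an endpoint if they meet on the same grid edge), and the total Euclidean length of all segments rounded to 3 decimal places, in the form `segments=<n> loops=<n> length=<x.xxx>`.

segments=18 loops=2 length=13.758

cell (2,2): code 0100 → (2.777,3.000)–(3.000,2.740)
cell (2,3): code 1000 → (3.000,3.501)–(2.777,3.000)
cell (3,2): code 0110 → (3.000,2.740)–(4.000,2.652)
cell (3,3): code 1001 → (4.000,3.619)–(3.000,3.501)
cell (4,2): code 0010 → (4.000,2.652)–(4.352,3.000)
cell (4,3): code 0001 → (4.352,3.000)–(4.000,3.619)
cell (6,0): code 0100 → (6.505,1.000)–(7.000,0.781)
cell (6,1): code 1100 → (6.056,2.000)–(6.505,1.000)
cell (6,2): code 1100 → (6.182,3.000)–(6.056,2.000)
cell (6,3): code 1100 → (6.459,4.000)–(6.182,3.000)
cell (6,4): code 1000 → (7.000,4.497)–(6.459,4.000)
cell (7,0): code 0010 → (7.000,0.781)–(7.332,1.000)
cell (7,1): code 0011 → (7.332,1.000)–(7.983,2.000)
cell (7,2): code 0111 → (7.983,2.000)–(8.000,2.014)
cell (7,4): code 1001 → (8.000,4.379)–(7.000,4.497)
cell (8,2): code 0010 → (8.000,2.014)–(8.452,3.000)
cell (8,3): code 0011 → (8.452,3.000)–(8.360,4.000)
cell (8,4): code 0001 → (8.360,4.000)–(8.000,4.379)
total: 18 segments, chained into 2 closed loop(s), length Σ = 13.757840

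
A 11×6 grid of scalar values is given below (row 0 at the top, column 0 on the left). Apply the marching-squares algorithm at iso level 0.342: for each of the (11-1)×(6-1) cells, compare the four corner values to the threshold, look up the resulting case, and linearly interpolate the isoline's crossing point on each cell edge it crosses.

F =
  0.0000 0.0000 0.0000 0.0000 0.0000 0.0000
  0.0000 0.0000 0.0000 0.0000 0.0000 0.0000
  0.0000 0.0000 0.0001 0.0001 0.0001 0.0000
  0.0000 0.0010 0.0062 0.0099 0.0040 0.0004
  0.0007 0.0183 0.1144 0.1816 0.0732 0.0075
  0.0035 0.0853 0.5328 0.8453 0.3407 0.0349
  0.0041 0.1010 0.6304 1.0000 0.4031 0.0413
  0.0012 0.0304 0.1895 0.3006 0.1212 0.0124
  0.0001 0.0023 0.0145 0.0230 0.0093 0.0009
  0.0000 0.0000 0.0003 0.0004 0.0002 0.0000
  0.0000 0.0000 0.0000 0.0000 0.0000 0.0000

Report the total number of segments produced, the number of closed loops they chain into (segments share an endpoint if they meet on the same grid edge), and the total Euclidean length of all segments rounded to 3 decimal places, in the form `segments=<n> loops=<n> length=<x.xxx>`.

segments=10 loops=1 length=8.344

cell (4,1): code 0100 → (4.544,2.000)–(5.000,1.574)
cell (4,2): code 1100 → (4.242,3.000)–(4.544,2.000)
cell (4,3): code 1000 → (5.000,3.997)–(4.242,3.000)
cell (5,1): code 0110 → (5.000,1.574)–(6.000,1.455)
cell (5,3): code 1101 → (5.021,4.000)–(5.000,3.997)
cell (5,4): code 1000 → (6.000,4.169)–(5.021,4.000)
cell (6,1): code 0010 → (6.000,1.455)–(6.654,2.000)
cell (6,2): code 0011 → (6.654,2.000)–(6.941,3.000)
cell (6,3): code 0011 → (6.941,3.000)–(6.217,4.000)
cell (6,4): code 0001 → (6.217,4.000)–(6.000,4.169)
total: 10 segments, chained into 1 closed loop(s), length Σ = 8.344475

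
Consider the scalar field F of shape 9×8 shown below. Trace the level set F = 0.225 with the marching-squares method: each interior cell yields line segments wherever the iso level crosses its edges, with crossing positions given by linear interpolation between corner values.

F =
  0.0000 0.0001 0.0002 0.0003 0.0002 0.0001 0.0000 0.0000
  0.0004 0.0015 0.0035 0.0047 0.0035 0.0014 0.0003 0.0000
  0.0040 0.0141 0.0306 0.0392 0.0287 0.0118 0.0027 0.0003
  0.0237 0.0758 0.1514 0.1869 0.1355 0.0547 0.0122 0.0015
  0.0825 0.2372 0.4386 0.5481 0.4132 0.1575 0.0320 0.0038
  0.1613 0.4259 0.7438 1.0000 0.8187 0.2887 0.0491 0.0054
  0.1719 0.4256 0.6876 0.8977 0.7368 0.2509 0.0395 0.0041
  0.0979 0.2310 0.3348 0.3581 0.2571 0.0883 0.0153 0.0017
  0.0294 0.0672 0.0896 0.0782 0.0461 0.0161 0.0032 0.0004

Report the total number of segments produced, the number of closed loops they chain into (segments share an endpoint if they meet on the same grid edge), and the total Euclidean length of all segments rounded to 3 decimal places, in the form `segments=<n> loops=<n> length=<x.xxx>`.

segments=18 loops=1 length=14.749

cell (3,0): code 0100 → (3.924,1.000)–(4.000,0.921)
cell (3,1): code 1100 → (3.256,2.000)–(3.924,1.000)
cell (3,2): code 1100 → (3.105,3.000)–(3.256,2.000)
cell (3,3): code 1100 → (3.322,4.000)–(3.105,3.000)
cell (3,4): code 1000 → (4.000,4.736)–(3.322,4.000)
cell (4,0): code 0110 → (4.000,0.921)–(5.000,0.241)
cell (4,4): code 1101 → (4.514,5.000)–(4.000,4.736)
cell (4,5): code 1000 → (5.000,5.266)–(4.514,5.000)
cell (5,0): code 0110 → (5.000,0.241)–(6.000,0.209)
cell (5,5): code 1001 → (6.000,5.123)–(5.000,5.266)
cell (6,0): code 0110 → (6.000,0.209)–(7.000,0.955)
cell (6,4): code 1011 → (7.000,4.190)–(6.159,5.000)
cell (6,5): code 0001 → (6.159,5.000)–(6.000,5.123)
cell (7,0): code 0010 → (7.000,0.955)–(7.037,1.000)
cell (7,1): code 0011 → (7.037,1.000)–(7.448,2.000)
cell (7,2): code 0011 → (7.448,2.000)–(7.476,3.000)
cell (7,3): code 0011 → (7.476,3.000)–(7.152,4.000)
cell (7,4): code 0001 → (7.152,4.000)–(7.000,4.190)
total: 18 segments, chained into 1 closed loop(s), length Σ = 14.748856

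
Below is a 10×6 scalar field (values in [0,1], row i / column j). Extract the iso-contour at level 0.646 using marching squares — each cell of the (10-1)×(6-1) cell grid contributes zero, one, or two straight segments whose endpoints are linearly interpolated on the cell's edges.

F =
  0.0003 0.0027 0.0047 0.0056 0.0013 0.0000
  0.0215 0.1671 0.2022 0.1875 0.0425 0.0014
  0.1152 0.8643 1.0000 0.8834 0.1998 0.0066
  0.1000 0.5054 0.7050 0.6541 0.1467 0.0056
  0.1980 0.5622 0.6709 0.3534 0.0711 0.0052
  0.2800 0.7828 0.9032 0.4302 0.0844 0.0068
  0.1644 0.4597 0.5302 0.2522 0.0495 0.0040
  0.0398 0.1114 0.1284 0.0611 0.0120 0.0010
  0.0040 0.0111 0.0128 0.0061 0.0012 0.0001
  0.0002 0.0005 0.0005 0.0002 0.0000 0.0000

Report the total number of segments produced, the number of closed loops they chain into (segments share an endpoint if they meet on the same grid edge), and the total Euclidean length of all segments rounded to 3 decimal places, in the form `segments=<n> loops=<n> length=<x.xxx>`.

segments=16 loops=1 length=12.892

cell (1,0): code 0100 → (1.687,1.000)–(2.000,0.709)
cell (1,1): code 1100 → (1.556,2.000)–(1.687,1.000)
cell (1,2): code 1100 → (1.659,3.000)–(1.556,2.000)
cell (1,3): code 1000 → (2.000,3.347)–(1.659,3.000)
cell (2,0): code 0010 → (2.000,0.709)–(2.608,1.000)
cell (2,1): code 0111 → (2.608,1.000)–(3.000,1.704)
cell (2,3): code 1001 → (3.000,3.016)–(2.000,3.347)
cell (3,1): code 0110 → (3.000,1.704)–(4.000,1.771)
cell (3,2): code 1011 → (4.000,2.078)–(3.027,3.000)
cell (3,3): code 0001 → (3.027,3.000)–(3.000,3.016)
cell (4,0): code 0100 → (4.380,1.000)–(5.000,0.728)
cell (4,1): code 1110 → (4.000,1.771)–(4.380,1.000)
cell (4,2): code 1001 → (5.000,2.544)–(4.000,2.078)
cell (5,0): code 0010 → (5.000,0.728)–(5.423,1.000)
cell (5,1): code 0011 → (5.423,1.000)–(5.690,2.000)
cell (5,2): code 0001 → (5.690,2.000)–(5.000,2.544)
total: 16 segments, chained into 1 closed loop(s), length Σ = 12.891779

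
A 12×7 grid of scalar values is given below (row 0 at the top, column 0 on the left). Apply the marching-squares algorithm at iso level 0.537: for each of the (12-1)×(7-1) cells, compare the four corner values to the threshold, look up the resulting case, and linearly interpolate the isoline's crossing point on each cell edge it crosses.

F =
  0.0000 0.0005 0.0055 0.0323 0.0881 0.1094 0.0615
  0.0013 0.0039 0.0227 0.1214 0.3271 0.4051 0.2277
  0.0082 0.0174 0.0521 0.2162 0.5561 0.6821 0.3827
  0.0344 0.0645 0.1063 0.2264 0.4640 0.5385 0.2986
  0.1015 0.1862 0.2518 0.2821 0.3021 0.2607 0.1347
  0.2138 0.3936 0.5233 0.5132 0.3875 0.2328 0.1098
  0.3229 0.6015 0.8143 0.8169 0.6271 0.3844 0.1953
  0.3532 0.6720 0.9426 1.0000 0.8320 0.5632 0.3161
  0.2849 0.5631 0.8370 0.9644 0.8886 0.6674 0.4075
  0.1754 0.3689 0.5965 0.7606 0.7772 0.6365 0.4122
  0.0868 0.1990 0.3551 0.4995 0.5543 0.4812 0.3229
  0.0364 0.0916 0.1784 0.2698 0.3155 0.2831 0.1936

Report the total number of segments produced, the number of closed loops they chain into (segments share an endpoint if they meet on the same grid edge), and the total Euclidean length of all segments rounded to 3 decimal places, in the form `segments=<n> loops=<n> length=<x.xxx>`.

segments=28 loops=2 length=19.879

cell (1,3): code 0100 → (1.917,4.000)–(2.000,3.944)
cell (1,4): code 1100 → (1.476,5.000)–(1.917,4.000)
cell (1,5): code 1000 → (2.000,5.485)–(1.476,5.000)
cell (2,3): code 0010 → (2.000,3.944)–(2.207,4.000)
cell (2,4): code 0111 → (2.207,4.000)–(3.000,4.980)
cell (2,5): code 1001 → (3.000,5.006)–(2.000,5.485)
cell (3,4): code 0010 → (3.000,4.980)–(3.005,5.000)
cell (3,5): code 0001 → (3.005,5.000)–(3.000,5.006)
cell (5,0): code 0100 → (5.690,1.000)–(6.000,0.768)
cell (5,1): code 1100 → (5.047,2.000)–(5.690,1.000)
cell (5,2): code 1100 → (5.078,3.000)–(5.047,2.000)
cell (5,3): code 1100 → (5.624,4.000)–(5.078,3.000)
cell (5,4): code 1000 → (6.000,4.371)–(5.624,4.000)
cell (6,0): code 0110 → (6.000,0.768)–(7.000,0.577)
cell (6,4): code 1101 → (6.853,5.000)–(6.000,4.371)
cell (6,5): code 1000 → (7.000,5.106)–(6.853,5.000)
cell (7,0): code 0110 → (7.000,0.577)–(8.000,0.906)
cell (7,5): code 1001 → (8.000,5.502)–(7.000,5.106)
cell (8,0): code 0010 → (8.000,0.906)–(8.134,1.000)
cell (8,1): code 0111 → (8.134,1.000)–(9.000,1.739)
cell (8,5): code 1001 → (9.000,5.444)–(8.000,5.502)
cell (9,1): code 0010 → (9.000,1.739)–(9.246,2.000)
cell (9,2): code 0011 → (9.246,2.000)–(9.856,3.000)
cell (9,3): code 0111 → (9.856,3.000)–(10.000,3.684)
cell (9,4): code 1011 → (10.000,4.237)–(9.641,5.000)
cell (9,5): code 0001 → (9.641,5.000)–(9.000,5.444)
cell (10,3): code 0010 → (10.000,3.684)–(10.072,4.000)
cell (10,4): code 0001 → (10.072,4.000)–(10.000,4.237)
total: 28 segments, chained into 2 closed loop(s), length Σ = 19.878797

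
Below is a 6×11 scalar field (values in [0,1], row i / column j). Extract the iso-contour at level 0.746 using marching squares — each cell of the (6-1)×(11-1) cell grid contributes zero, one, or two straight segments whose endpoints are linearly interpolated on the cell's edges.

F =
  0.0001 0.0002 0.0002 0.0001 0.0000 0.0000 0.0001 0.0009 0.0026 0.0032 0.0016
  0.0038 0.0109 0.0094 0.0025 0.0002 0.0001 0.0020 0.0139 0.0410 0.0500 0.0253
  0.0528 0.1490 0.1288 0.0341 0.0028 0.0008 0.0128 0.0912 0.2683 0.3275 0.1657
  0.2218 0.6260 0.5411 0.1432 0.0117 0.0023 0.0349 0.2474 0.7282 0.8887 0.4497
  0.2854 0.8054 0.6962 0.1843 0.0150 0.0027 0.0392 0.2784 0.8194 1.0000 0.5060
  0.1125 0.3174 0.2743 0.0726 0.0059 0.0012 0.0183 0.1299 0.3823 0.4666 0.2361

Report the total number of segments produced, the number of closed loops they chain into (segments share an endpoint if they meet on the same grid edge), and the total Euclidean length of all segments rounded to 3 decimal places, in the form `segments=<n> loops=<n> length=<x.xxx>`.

cell (2,8): code 0100 → (2.746,9.000)–(3.000,8.111)
cell (2,9): code 1000 → (3.000,9.325)–(2.746,9.000)
cell (3,0): code 0100 → (3.669,1.000)–(4.000,0.886)
cell (3,1): code 1000 → (4.000,1.544)–(3.669,1.000)
cell (3,7): code 0100 → (3.195,8.000)–(4.000,7.864)
cell (3,8): code 1110 → (3.000,8.111)–(3.195,8.000)
cell (3,9): code 1001 → (4.000,9.514)–(3.000,9.325)
cell (4,0): code 0010 → (4.000,0.886)–(4.122,1.000)
cell (4,1): code 0001 → (4.122,1.000)–(4.000,1.544)
cell (4,7): code 0010 → (4.000,7.864)–(4.168,8.000)
cell (4,8): code 0011 → (4.168,8.000)–(4.476,9.000)
cell (4,9): code 0001 → (4.476,9.000)–(4.000,9.514)
total: 12 segments, chained into 2 closed loop(s), length Σ = 7.070348

segments=12 loops=2 length=7.070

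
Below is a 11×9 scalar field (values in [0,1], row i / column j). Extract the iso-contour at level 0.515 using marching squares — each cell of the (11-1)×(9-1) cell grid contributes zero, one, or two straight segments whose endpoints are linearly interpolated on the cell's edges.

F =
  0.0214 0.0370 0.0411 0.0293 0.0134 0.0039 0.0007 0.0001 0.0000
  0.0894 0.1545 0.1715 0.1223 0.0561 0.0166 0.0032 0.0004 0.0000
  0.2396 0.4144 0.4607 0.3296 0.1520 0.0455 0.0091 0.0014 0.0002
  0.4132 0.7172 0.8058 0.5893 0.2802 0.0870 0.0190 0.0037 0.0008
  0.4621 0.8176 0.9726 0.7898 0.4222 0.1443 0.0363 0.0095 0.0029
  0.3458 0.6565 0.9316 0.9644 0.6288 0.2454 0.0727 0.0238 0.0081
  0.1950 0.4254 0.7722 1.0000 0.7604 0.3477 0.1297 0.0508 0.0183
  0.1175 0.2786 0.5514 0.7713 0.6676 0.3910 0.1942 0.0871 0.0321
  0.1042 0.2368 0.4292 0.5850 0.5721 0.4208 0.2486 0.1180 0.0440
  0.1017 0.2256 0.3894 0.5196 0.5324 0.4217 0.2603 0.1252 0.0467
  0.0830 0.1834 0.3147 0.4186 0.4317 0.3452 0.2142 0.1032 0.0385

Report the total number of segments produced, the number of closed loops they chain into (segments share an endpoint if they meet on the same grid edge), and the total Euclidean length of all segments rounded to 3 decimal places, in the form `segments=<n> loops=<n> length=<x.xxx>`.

segments=22 loops=1 length=17.914

cell (2,0): code 0100 → (2.332,1.000)–(3.000,0.335)
cell (2,1): code 1100 → (2.157,2.000)–(2.332,1.000)
cell (2,2): code 1100 → (2.714,3.000)–(2.157,2.000)
cell (2,3): code 1000 → (3.000,3.240)–(2.714,3.000)
cell (3,0): code 0110 → (3.000,0.335)–(4.000,0.149)
cell (3,3): code 1001 → (4.000,3.748)–(3.000,3.240)
cell (4,0): code 0110 → (4.000,0.149)–(5.000,0.545)
cell (4,3): code 1101 → (4.449,4.000)–(4.000,3.748)
cell (4,4): code 1000 → (5.000,4.297)–(4.449,4.000)
cell (5,0): code 0010 → (5.000,0.545)–(5.612,1.000)
cell (5,1): code 0111 → (5.612,1.000)–(6.000,1.258)
cell (5,4): code 1001 → (6.000,4.595)–(5.000,4.297)
cell (6,1): code 0110 → (6.000,1.258)–(7.000,1.867)
cell (6,4): code 1001 → (7.000,4.552)–(6.000,4.595)
cell (7,1): code 0010 → (7.000,1.867)–(7.298,2.000)
cell (7,2): code 0111 → (7.298,2.000)–(8.000,2.551)
cell (7,4): code 1001 → (8.000,4.377)–(7.000,4.552)
cell (8,2): code 0110 → (8.000,2.551)–(9.000,2.965)
cell (8,4): code 1001 → (9.000,4.157)–(8.000,4.377)
cell (9,2): code 0010 → (9.000,2.965)–(9.046,3.000)
cell (9,3): code 0011 → (9.046,3.000)–(9.173,4.000)
cell (9,4): code 0001 → (9.173,4.000)–(9.000,4.157)
total: 22 segments, chained into 1 closed loop(s), length Σ = 17.913765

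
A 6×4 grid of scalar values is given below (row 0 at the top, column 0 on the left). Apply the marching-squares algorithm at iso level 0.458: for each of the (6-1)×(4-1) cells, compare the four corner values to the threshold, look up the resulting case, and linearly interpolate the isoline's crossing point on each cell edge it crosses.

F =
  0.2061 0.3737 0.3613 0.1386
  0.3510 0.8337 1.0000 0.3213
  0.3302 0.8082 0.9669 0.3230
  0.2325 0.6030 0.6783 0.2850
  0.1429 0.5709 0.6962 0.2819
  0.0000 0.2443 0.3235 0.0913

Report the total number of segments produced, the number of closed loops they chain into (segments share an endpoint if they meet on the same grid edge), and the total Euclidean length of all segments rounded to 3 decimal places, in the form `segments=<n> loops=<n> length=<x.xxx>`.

cell (0,0): code 0100 → (0.183,1.000)–(1.000,0.222)
cell (0,1): code 1100 → (0.151,2.000)–(0.183,1.000)
cell (0,2): code 1000 → (1.000,2.799)–(0.151,2.000)
cell (1,0): code 0110 → (1.000,0.222)–(2.000,0.267)
cell (1,2): code 1001 → (2.000,2.790)–(1.000,2.799)
cell (2,0): code 0110 → (2.000,0.267)–(3.000,0.609)
cell (2,2): code 1001 → (3.000,2.560)–(2.000,2.790)
cell (3,0): code 0110 → (3.000,0.609)–(4.000,0.736)
cell (3,2): code 1001 → (4.000,2.575)–(3.000,2.560)
cell (4,0): code 0010 → (4.000,0.736)–(4.346,1.000)
cell (4,1): code 0011 → (4.346,1.000)–(4.639,2.000)
cell (4,2): code 0001 → (4.639,2.000)–(4.000,2.575)
total: 12 segments, chained into 1 closed loop(s), length Σ = 11.722738

segments=12 loops=1 length=11.723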